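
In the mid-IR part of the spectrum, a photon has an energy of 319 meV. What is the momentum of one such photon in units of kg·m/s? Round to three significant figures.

1.70 × 10^-28 kg·m/s

(c = 2.99792458 × 10^8 m/s, 1 eV = 1.602176634 × 10^-19 J.)
First convert: E = 319 meV = 5.1109 × 10^-20 J.
Since p = E/c for a photon, p = 1.705 × 10^-28 kg·m/s.
So p ≈ 1.70 × 10^-28 kg·m/s.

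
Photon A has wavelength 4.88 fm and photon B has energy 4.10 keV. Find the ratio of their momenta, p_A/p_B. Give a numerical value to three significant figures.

6.20e4

p_A = 1.358e-19 kg·m/s (from wavelength = 4.88 fm, via p = h/λ).
p_B = 2.191e-24 kg·m/s (from energy = 4.10 keV, via p = E/c).
Ratio = 1.358e-19 / 2.191e-24 = 6.20e4.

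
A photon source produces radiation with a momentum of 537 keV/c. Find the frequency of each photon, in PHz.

1.30·10^5 PHz

(h = 6.62607015·10^-34 J·s, c = 2.99792458·10^8 m/s, 1 eV = 1.602176634·10^-19 J.)
First convert: p = 537 keV/c = 2.8699·10^-22 kg·m/s.
For a photon f = pc/h, so f = 1.298·10^20 Hz.
Converting to PHz: f = 129800 PHz ≈ 1.30·10^5 PHz.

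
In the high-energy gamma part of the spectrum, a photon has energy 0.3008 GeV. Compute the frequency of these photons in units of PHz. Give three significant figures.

7.27·10^7 PHz

In SI units: E = 0.3008 GeV = 4.8193·10^-11 J.
Apply f = E/h: f = 7.273·10^22 Hz.
Converting to PHz: f = 7.273·10^7 PHz ≈ 7.27·10^7 PHz.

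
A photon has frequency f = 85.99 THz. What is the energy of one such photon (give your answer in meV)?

In SI units: f = 85.99 THz = 8.599e13 Hz.
Apply E = hf: E = 5.698e-20 J.
Converting to meV: E = 355.6 meV ≈ 356 meV.

356 meV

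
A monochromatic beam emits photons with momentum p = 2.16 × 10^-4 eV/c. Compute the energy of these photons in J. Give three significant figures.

3.46 × 10^-23 J

(c = 2.99792458 × 10^8 m/s, 1 eV = 1.602176634 × 10^-19 J.)
First convert: p = 2.16 × 10^-4 eV/c = 1.1544 × 10^-31 kg·m/s.
Apply E = pc: E = 3.461 × 10^-23 J.
So E ≈ 3.46 × 10^-23 J.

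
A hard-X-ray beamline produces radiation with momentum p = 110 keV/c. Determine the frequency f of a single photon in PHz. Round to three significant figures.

2.66 × 10^4 PHz

Take h = 6.62607015 × 10^-34 J·s, c = 2.99792458 × 10^8 m/s, 1 eV = 1.602176634 × 10^-19 J.
Convert to SI: p = 110 keV/c = 5.8787 × 10^-23 kg·m/s.
The photon relation is f = pc/h, giving f = 2.660 × 10^19 Hz.
Converting to PHz: f = 26600 PHz ≈ 2.66 × 10^4 PHz.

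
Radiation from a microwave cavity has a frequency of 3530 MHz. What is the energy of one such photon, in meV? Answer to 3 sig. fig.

Use h = 6.62607015e-34 J·s, 1 eV = 1.602176634e-19 J.
First convert: f = 3530 MHz = 3.53e9 Hz.
The photon relation is E = hf, giving E = 2.339e-24 J.
Converting to meV: E = 0.01460 meV ≈ 0.0146 meV.

0.0146 meV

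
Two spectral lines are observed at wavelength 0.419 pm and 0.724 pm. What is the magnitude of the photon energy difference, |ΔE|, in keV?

Using E = hc/λ: E₁ = 4.741e-13 J, E₂ = 2.744e-13 J.
|ΔE| = |4.741e-13 − 2.744e-13| = 2.00e-13 J = 1250 keV.

1250 keV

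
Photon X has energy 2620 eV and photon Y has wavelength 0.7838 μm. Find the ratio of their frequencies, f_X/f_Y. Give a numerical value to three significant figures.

1660

f_X = 6.335 × 10^17 Hz (from energy = 2620 eV, via f = E/h).
f_Y = 3.825 × 10^14 Hz (from wavelength = 0.7838 μm, via f = c/λ).
Ratio = 6.335 × 10^17 / 3.825 × 10^14 = 1660.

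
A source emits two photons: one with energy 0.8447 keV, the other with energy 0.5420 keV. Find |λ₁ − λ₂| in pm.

820 pm

Using λ = hc/E: λ₁ = 1.4678e-9 m, λ₂ = 2.2875e-9 m.
|Δλ| = |1.4678e-9 − 2.2875e-9| = 8.20e-10 m = 820 pm.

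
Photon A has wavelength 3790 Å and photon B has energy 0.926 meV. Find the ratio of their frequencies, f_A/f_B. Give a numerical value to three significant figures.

f_A = 7.910e14 Hz (from wavelength = 3790 Å, via f = c/λ).
f_B = 2.239e11 Hz (from energy = 0.926 meV, via f = E/h).
Ratio = 7.910e14 / 2.239e11 = 3530.

3530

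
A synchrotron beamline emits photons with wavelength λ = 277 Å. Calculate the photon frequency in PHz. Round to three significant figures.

10.8 PHz

(c = 2.99792458 × 10^8 m/s.)
Convert to SI: λ = 277 Å = 2.77 × 10^-8 m.
For a photon f = c/λ, so f = 1.082 × 10^16 Hz.
Converting to PHz: f = 10.82 PHz ≈ 10.8 PHz.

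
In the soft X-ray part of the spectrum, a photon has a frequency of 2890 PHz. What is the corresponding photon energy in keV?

12.0 keV

(h = 6.62607015·10^-34 J·s, 1 eV = 1.602176634·10^-19 J.)
In SI units: f = 2890 PHz = 2.89·10^18 Hz.
The photon relation is E = hf, giving E = 1.915·10^-15 J.
Converting to keV: E = 11.95 keV ≈ 12.0 keV.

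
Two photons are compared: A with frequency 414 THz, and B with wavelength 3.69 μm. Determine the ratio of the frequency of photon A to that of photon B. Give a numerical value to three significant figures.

5.10

f_A = 4.140 × 10^14 Hz (from frequency = 414 THz, via f given directly).
f_B = 8.124 × 10^13 Hz (from wavelength = 3.69 μm, via f = c/λ).
Ratio = 4.140 × 10^14 / 8.124 × 10^13 = 5.10.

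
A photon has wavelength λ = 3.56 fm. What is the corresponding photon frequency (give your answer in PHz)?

8.42 × 10^7 PHz

Convert to SI: λ = 3.56 fm = 3.56 × 10^-15 m.
Apply f = c/λ: f = 8.421 × 10^22 Hz.
Converting to PHz: f = 8.421 × 10^7 PHz ≈ 8.42 × 10^7 PHz.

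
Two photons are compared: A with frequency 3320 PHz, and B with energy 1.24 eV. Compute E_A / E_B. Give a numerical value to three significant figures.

E_A = 2.200e-15 J (from frequency = 3320 PHz, via E = hf).
E_B = 1.987e-19 J (from energy = 1.24 eV, via E given directly).
Ratio = 2.200e-15 / 1.987e-19 = 1.11e4.

1.11e4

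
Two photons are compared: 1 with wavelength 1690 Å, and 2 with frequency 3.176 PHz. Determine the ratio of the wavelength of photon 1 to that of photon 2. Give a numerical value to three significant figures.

λ_1 = 1.690 × 10^-7 m (from wavelength = 1690 Å, via λ given directly).
λ_2 = 9.439 × 10^-8 m (from frequency = 3.176 PHz, via λ = c/f).
Ratio = 1.690 × 10^-7 / 9.439 × 10^-8 = 1.79.

1.79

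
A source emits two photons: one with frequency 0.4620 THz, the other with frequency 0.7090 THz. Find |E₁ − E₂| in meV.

1.02 meV

Using E = hf: E₁ = 3.0612·10^-22 J, E₂ = 4.6979·10^-22 J.
|ΔE| = |3.0612·10^-22 − 4.6979·10^-22| = 1.64·10^-22 J = 1.02 meV.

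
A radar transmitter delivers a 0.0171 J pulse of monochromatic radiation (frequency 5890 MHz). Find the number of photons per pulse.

Per-photon energy: E = 3.903e-24 J (from frequency = 5890 MHz).
N = E_total / E_photon = 0.0171 J / 3.903e-24 J = 4.38e21.

4.38e21 photons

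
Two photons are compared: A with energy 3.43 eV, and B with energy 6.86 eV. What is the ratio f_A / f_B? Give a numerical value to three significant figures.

f_A = 8.294 × 10^14 Hz (from energy = 3.43 eV, via f = E/h).
f_B = 1.659 × 10^15 Hz (from energy = 6.86 eV, via f = E/h).
Ratio = 8.294 × 10^14 / 1.659 × 10^15 = 0.500.

0.500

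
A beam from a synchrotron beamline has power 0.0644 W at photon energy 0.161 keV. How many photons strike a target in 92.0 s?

2.30e17 photons

Total energy: E_total = P·t = 0.0644 × 92.0 = 5.925 J.
Per-photon energy: E = 2.580e-17 J.
N = E_total / E_photon = 2.30e17.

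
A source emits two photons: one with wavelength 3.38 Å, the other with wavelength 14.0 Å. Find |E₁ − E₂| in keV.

2.78 keV

Using E = hc/λ: E₁ = 5.877 × 10^-16 J, E₂ = 1.419 × 10^-16 J.
|ΔE| = |5.877 × 10^-16 − 1.419 × 10^-16| = 4.46 × 10^-16 J = 2.78 keV.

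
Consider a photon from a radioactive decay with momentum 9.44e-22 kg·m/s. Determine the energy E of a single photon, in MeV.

1.77 MeV

For a photon E = pc, so E = 2.830e-13 J.
Converting to MeV: E = 1.766 MeV ≈ 1.77 MeV.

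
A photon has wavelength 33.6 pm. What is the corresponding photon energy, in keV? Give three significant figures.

36.9 keV

Use h = 6.62607015 × 10^-34 J·s, c = 2.99792458 × 10^8 m/s, 1 eV = 1.602176634 × 10^-19 J.
First convert: λ = 33.6 pm = 3.36 × 10^-11 m.
For a photon E = hc/λ, so E = 5.912 × 10^-15 J.
Converting to keV: E = 36.90 keV ≈ 36.9 keV.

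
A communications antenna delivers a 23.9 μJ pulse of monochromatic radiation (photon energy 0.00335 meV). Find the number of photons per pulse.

Per-photon energy: E = 5.367e-25 J (from energy = 0.00335 meV).
N = E_total / E_photon = 2.39e-5 J / 5.367e-25 J = 4.45e19.

4.45e19 photons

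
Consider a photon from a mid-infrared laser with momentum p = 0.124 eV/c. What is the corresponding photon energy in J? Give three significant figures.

1.99e-20 J

Convert to SI: p = 0.124 eV/c = 6.6269e-29 kg·m/s.
Apply E = pc: E = 1.987e-20 J.
So E ≈ 1.99e-20 J.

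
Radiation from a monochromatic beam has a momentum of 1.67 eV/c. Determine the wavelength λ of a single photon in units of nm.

(h = 6.62607015e-34 J·s, c = 2.99792458e8 m/s, 1 eV = 1.602176634e-19 J.)
First convert: p = 1.67 eV/c = 8.9250e-28 kg·m/s.
The photon relation is λ = h/p, giving λ = 7.424e-7 m.
Converting to nm: λ = 742.4 nm ≈ 742 nm.

742 nm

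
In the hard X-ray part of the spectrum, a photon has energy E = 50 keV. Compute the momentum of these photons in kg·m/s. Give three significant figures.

Take c = 2.99792458e8 m/s, 1 eV = 1.602176634e-19 J.
Convert to SI: E = 50 keV = 8.0109e-15 J.
Apply p = E/c: p = 2.672e-23 kg·m/s.
So p ≈ 2.67e-23 kg·m/s.

2.67e-23 kg·m/s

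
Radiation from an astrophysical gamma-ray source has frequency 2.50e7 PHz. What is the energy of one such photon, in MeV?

In SI units: f = 2.50e7 PHz = 2.50e22 Hz.
The photon relation is E = hf, giving E = 1.657e-11 J.
Converting to MeV: E = 103.4 MeV ≈ 103 MeV.

103 MeV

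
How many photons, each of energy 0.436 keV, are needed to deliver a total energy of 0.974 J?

1.39e16 photons

Per-photon energy: E = 6.985e-17 J (from energy = 0.436 keV).
N = E_total / E_photon = 0.974 J / 6.985e-17 J = 1.39e16.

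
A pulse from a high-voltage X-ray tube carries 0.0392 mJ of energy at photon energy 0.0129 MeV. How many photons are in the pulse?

Per-photon energy: E = 2.067·10^-15 J (from energy = 0.0129 MeV).
N = E_total / E_photon = 3.92·10^-5 J / 2.067·10^-15 J = 1.90·10^10.

1.90·10^10 photons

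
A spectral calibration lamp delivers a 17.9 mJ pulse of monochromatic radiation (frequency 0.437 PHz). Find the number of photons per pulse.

6.18e16 photons

Per-photon energy: E = 2.896e-19 J (from frequency = 0.437 PHz).
N = E_total / E_photon = 0.0179 J / 2.896e-19 J = 6.18e16.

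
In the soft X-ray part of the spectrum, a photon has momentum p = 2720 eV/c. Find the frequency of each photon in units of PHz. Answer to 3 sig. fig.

658 PHz

First convert: p = 2720 eV/c = 1.4536 × 10^-24 kg·m/s.
The photon relation is f = pc/h, giving f = 6.577 × 10^17 Hz.
Converting to PHz: f = 657.7 PHz ≈ 658 PHz.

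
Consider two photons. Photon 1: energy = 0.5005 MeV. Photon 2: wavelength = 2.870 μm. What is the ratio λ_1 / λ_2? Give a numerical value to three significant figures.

λ_1 = 2.477e-12 m (from energy = 0.5005 MeV, via λ = hc/E).
λ_2 = 2.870e-6 m (from wavelength = 2.870 μm, via λ given directly).
Ratio = 2.477e-12 / 2.870e-6 = 8.63e-7.

8.63e-7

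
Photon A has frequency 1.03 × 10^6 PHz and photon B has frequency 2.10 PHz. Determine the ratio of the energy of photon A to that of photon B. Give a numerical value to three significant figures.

E_A = 6.825 × 10^-13 J (from frequency = 1.03 × 10^6 PHz, via E = hf).
E_B = 1.391 × 10^-18 J (from frequency = 2.10 PHz, via E = hf).
Ratio = 6.825 × 10^-13 / 1.391 × 10^-18 = 4.90 × 10^5.

4.90 × 10^5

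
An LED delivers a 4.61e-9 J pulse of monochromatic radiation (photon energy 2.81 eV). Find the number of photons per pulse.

Per-photon energy: E = 4.502e-19 J (from energy = 2.81 eV).
N = E_total / E_photon = 4.61e-9 J / 4.502e-19 J = 1.02e10.

1.02e10 photons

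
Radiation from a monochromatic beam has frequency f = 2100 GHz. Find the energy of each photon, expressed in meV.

Use h = 6.62607015e-34 J·s, 1 eV = 1.602176634e-19 J.
Convert to SI: f = 2100 GHz = 2.10e12 Hz.
Apply E = hf: E = 1.391e-21 J.
Converting to meV: E = 8.685 meV ≈ 8.68 meV.

8.68 meV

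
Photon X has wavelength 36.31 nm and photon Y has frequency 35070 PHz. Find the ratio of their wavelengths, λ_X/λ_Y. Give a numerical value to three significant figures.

λ_X = 3.631 × 10^-8 m (from wavelength = 36.31 nm, via λ given directly).
λ_Y = 8.548 × 10^-12 m (from frequency = 35070 PHz, via λ = c/f).
Ratio = 3.631 × 10^-8 / 8.548 × 10^-12 = 4250.

4250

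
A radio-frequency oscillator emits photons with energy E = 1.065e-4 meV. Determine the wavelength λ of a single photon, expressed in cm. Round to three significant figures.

Take h = 6.62607015e-34 J·s, c = 2.99792458e8 m/s, 1 eV = 1.602176634e-19 J.
First convert: E = 1.065e-4 meV = 1.7063e-26 J.
Apply λ = hc/E: λ = 11.64 m.
Converting to cm: λ = 1164 cm ≈ 1160 cm.

1160 cm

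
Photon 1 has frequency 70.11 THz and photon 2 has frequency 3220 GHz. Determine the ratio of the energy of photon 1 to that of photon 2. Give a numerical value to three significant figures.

E_1 = 4.646·10^-20 J (from frequency = 70.11 THz, via E = hf).
E_2 = 2.134·10^-21 J (from frequency = 3220 GHz, via E = hf).
Ratio = 4.646·10^-20 / 2.134·10^-21 = 21.8.

21.8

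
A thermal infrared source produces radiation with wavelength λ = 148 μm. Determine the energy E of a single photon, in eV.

In SI units: λ = 148 μm = 1.48e-4 m.
For a photon E = hc/λ, so E = 1.342e-21 J.
Converting to eV: E = 0.008377 eV ≈ 8.38e-3 eV.

8.38e-3 eV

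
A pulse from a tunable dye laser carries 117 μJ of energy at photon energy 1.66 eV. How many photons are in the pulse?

Per-photon energy: E = 2.660 × 10^-19 J (from energy = 1.66 eV).
N = E_total / E_photon = 1.17 × 10^-4 J / 2.660 × 10^-19 J = 4.40 × 10^14.

4.40 × 10^14 photons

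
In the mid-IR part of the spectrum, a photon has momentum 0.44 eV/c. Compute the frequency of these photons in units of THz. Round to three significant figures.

(h = 6.62607015 × 10^-34 J·s, c = 2.99792458 × 10^8 m/s, 1 eV = 1.602176634 × 10^-19 J.)
In SI units: p = 0.44 eV/c = 2.3515 × 10^-28 kg·m/s.
The photon relation is f = pc/h, giving f = 1.064 × 10^14 Hz.
Converting to THz: f = 106.4 THz ≈ 106 THz.

106 THz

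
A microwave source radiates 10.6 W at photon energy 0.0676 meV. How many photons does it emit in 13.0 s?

Total energy: E_total = P·t = 10.6 × 13.0 = 137.8 J.
Per-photon energy: E = 1.083e-23 J.
N = E_total / E_photon = 1.27e25.

1.27e25 photons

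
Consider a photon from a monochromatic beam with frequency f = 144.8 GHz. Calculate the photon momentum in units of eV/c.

5.99 × 10^-4 eV/c

In SI units: f = 144.8 GHz = 1.448 × 10^11 Hz.
Since p = hf/c for a photon, p = 3.200 × 10^-31 kg·m/s.
Converting to eV/c: p = 5.988 × 10^-4 eV/c ≈ 5.99 × 10^-4 eV/c.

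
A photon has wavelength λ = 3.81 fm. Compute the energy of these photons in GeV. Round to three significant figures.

0.325 GeV

Take h = 6.62607015e-34 J·s, c = 2.99792458e8 m/s, 1 eV = 1.602176634e-19 J.
First convert: λ = 3.81 fm = 3.81e-15 m.
The photon relation is E = hc/λ, giving E = 5.214e-11 J.
Converting to GeV: E = 0.3254 GeV ≈ 0.325 GeV.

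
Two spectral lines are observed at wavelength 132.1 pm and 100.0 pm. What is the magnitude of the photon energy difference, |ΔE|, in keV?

3.01 keV

Using E = hc/λ: E₁ = 1.5037e-15 J, E₂ = 1.9864e-15 J.
|ΔE| = |1.5037e-15 − 1.9864e-15| = 4.83e-16 J = 3.01 keV.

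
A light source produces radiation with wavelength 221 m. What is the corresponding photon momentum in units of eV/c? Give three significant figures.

(h = 6.62607015e-34 J·s, c = 2.99792458e8 m/s, 1 eV = 1.602176634e-19 J.)
Apply p = h/λ: p = 2.998e-36 kg·m/s.
Converting to eV/c: p = 5.610e-9 eV/c ≈ 5.61e-9 eV/c.

5.61e-9 eV/c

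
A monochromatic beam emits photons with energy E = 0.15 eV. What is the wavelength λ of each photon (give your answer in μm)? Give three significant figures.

Use h = 6.62607015·10^-34 J·s, c = 2.99792458·10^8 m/s, 1 eV = 1.602176634·10^-19 J.
First convert: E = 0.15 eV = 2.4033·10^-20 J.
Since λ = hc/E for a photon, λ = 8.266·10^-6 m.
Converting to μm: λ = 8.266 μm ≈ 8.27 μm.

8.27 μm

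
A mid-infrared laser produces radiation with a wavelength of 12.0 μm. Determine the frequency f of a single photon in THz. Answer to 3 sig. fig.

25.0 THz

In SI units: λ = 12.0 μm = 1.20e-5 m.
Since f = c/λ for a photon, f = 2.498e13 Hz.
Converting to THz: f = 24.98 THz ≈ 25.0 THz.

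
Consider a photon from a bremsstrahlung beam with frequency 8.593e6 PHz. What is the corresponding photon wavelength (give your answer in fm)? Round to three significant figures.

34.9 fm

In SI units: f = 8.593e6 PHz = 8.593e21 Hz.
Apply λ = c/f: λ = 3.489e-14 m.
Converting to fm: λ = 34.89 fm ≈ 34.9 fm.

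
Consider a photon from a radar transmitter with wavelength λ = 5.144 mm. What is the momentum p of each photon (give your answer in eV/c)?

2.41e-4 eV/c

First convert: λ = 5.144 mm = 0.005144 m.
For a photon p = h/λ, so p = 1.288e-31 kg·m/s.
Converting to eV/c: p = 2.410e-4 eV/c ≈ 2.41e-4 eV/c.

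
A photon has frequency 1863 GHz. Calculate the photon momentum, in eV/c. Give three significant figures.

Convert to SI: f = 1863 GHz = 1.863 × 10^12 Hz.
For a photon p = hf/c, so p = 4.118 × 10^-30 kg·m/s.
Converting to eV/c: p = 0.007705 eV/c ≈ 7.70 × 10^-3 eV/c.

7.70 × 10^-3 eV/c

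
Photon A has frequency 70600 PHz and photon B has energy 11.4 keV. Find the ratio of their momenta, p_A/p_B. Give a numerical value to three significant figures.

p_A = 1.560 × 10^-22 kg·m/s (from frequency = 70600 PHz, via p = hf/c).
p_B = 6.092 × 10^-24 kg·m/s (from energy = 11.4 keV, via p = E/c).
Ratio = 1.560 × 10^-22 / 6.092 × 10^-24 = 25.6.

25.6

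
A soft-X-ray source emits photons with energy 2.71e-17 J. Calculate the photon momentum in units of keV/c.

0.169 keV/c

Take c = 2.99792458e8 m/s, 1 eV = 1.602176634e-19 J.
For a photon p = E/c, so p = 9.040e-26 kg·m/s.
Converting to keV/c: p = 0.1691 keV/c ≈ 0.169 keV/c.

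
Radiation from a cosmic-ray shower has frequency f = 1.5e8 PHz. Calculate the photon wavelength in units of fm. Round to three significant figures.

In SI units: f = 1.5e8 PHz = 1.5e23 Hz.
For a photon λ = c/f, so λ = 1.999e-15 m.
Converting to fm: λ = 1.999 fm ≈ 2.00 fm.

2.00 fm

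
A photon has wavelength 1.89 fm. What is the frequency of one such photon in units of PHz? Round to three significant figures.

Take c = 2.99792458 × 10^8 m/s.
First convert: λ = 1.89 fm = 1.89 × 10^-15 m.
The photon relation is f = c/λ, giving f = 1.586 × 10^23 Hz.
Converting to PHz: f = 1.586 × 10^8 PHz ≈ 1.59 × 10^8 PHz.

1.59 × 10^8 PHz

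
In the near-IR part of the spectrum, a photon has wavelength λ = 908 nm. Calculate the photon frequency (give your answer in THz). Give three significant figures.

In SI units: λ = 908 nm = 9.08e-7 m.
Apply f = c/λ: f = 3.302e14 Hz.
Converting to THz: f = 330.2 THz ≈ 330 THz.

330 THz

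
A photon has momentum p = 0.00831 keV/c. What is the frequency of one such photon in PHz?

First convert: p = 0.00831 keV/c = 4.4411e-27 kg·m/s.
Since f = pc/h for a photon, f = 2.009e15 Hz.
Converting to PHz: f = 2.009 PHz ≈ 2.01 PHz.

2.01 PHz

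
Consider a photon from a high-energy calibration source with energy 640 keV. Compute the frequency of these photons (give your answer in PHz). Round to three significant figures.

1.55e5 PHz

First convert: E = 640 keV = 1.0254e-13 J.
Apply f = E/h: f = 1.548e20 Hz.
Converting to PHz: f = 154800 PHz ≈ 1.55e5 PHz.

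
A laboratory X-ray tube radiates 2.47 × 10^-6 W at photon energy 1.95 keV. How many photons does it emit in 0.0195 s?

Total energy: E_total = P·t = 2.47 × 10^-6 × 0.0195 = 4.817 × 10^-8 J.
Per-photon energy: E = 3.124 × 10^-16 J.
N = E_total / E_photon = 1.54 × 10^8.

1.54 × 10^8 photons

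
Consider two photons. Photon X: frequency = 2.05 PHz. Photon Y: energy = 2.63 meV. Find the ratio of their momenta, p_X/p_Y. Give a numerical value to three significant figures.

3220

p_X = 4.531 × 10^-27 kg·m/s (from frequency = 2.05 PHz, via p = hf/c).
p_Y = 1.406 × 10^-30 kg·m/s (from energy = 2.63 meV, via p = E/c).
Ratio = 4.531 × 10^-27 / 1.406 × 10^-30 = 3220.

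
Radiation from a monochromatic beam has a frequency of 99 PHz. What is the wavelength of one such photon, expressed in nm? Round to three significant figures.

Use c = 2.99792458e8 m/s.
First convert: f = 99 PHz = 9.9e16 Hz.
Since λ = c/f for a photon, λ = 3.028e-9 m.
Converting to nm: λ = 3.028 nm ≈ 3.03 nm.

3.03 nm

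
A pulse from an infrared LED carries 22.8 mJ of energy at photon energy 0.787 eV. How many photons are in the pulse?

Per-photon energy: E = 1.261e-19 J (from energy = 0.787 eV).
N = E_total / E_photon = 0.0228 J / 1.261e-19 J = 1.81e17.

1.81e17 photons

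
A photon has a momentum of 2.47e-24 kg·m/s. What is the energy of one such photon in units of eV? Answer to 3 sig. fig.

4620 eV

(c = 2.99792458e8 m/s, 1 eV = 1.602176634e-19 J.)
The photon relation is E = pc, giving E = 7.405e-16 J.
Converting to eV: E = 4622 eV ≈ 4620 eV.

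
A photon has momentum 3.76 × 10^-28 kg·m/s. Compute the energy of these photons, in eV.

Use c = 2.99792458 × 10^8 m/s, 1 eV = 1.602176634 × 10^-19 J.
Since E = pc for a photon, E = 1.127 × 10^-19 J.
Converting to eV: E = 0.7036 eV ≈ 0.704 eV.

0.704 eV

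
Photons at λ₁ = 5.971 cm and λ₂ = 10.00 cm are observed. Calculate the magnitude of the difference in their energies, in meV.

Using E = hc/λ: E₁ = 3.3268e-24 J, E₂ = 1.9864e-24 J.
|ΔE| = |3.3268e-24 − 1.9864e-24| = 1.34e-24 J = 8.37e-3 meV.

8.37e-3 meV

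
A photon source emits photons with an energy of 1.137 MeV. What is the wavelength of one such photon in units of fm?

(h = 6.62607015e-34 J·s, c = 2.99792458e8 m/s, 1 eV = 1.602176634e-19 J.)
Convert to SI: E = 1.137 MeV = 1.8217e-13 J.
Apply λ = hc/E: λ = 1.090e-12 m.
Converting to fm: λ = 1090 fm ≈ 1090 fm.

1090 fm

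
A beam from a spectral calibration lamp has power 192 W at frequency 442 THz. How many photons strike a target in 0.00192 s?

Total energy: E_total = P·t = 192 × 0.00192 = 0.3686 J.
Per-photon energy: E = 2.929 × 10^-19 J.
N = E_total / E_photon = 1.26 × 10^18.

1.26 × 10^18 photons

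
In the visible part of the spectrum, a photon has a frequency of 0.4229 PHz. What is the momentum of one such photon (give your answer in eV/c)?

(h = 6.62607015·10^-34 J·s, c = 2.99792458·10^8 m/s, 1 eV = 1.602176634·10^-19 J.)
In SI units: f = 0.4229 PHz = 4.229·10^14 Hz.
For a photon p = hf/c, so p = 9.347·10^-28 kg·m/s.
Converting to eV/c: p = 1.749 eV/c ≈ 1.75 eV/c.

1.75 eV/c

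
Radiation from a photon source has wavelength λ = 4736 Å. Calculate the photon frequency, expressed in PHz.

(c = 2.99792458 × 10^8 m/s.)
In SI units: λ = 4736 Å = 4.736 × 10^-7 m.
The photon relation is f = c/λ, giving f = 6.330 × 10^14 Hz.
Converting to PHz: f = 0.6330 PHz ≈ 0.633 PHz.

0.633 PHz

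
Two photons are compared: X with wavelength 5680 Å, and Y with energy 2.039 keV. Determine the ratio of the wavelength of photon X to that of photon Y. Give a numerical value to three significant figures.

934

λ_X = 5.680·10^-7 m (from wavelength = 5680 Å, via λ given directly).
λ_Y = 6.081·10^-10 m (from energy = 2.039 keV, via λ = hc/E).
Ratio = 5.680·10^-7 / 6.081·10^-10 = 934.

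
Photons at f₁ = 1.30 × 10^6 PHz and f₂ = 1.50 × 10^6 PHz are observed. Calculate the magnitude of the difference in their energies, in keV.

827 keV

Using E = hf: E₁ = 8.614 × 10^-13 J, E₂ = 9.939 × 10^-13 J.
|ΔE| = |8.614 × 10^-13 − 9.939 × 10^-13| = 1.33 × 10^-13 J = 827 keV.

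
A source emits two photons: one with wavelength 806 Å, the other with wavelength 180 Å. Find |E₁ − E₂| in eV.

Using E = hc/λ: E₁ = 2.465e-18 J, E₂ = 1.104e-17 J.
|ΔE| = |2.465e-18 − 1.104e-17| = 8.57e-18 J = 53.5 eV.

53.5 eV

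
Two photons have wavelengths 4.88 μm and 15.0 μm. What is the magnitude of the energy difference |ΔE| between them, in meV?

Using E = hc/λ: E₁ = 4.071 × 10^-20 J, E₂ = 1.324 × 10^-20 J.
|ΔE| = |4.071 × 10^-20 − 1.324 × 10^-20| = 2.75 × 10^-20 J = 171 meV.

171 meV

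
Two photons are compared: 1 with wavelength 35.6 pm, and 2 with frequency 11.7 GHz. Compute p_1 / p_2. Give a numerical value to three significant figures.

p_1 = 1.861e-23 kg·m/s (from wavelength = 35.6 pm, via p = h/λ).
p_2 = 2.586e-32 kg·m/s (from frequency = 11.7 GHz, via p = hf/c).
Ratio = 1.861e-23 / 2.586e-32 = 7.20e8.

7.20e8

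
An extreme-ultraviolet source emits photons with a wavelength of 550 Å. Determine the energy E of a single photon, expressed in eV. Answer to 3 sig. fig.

In SI units: λ = 550 Å = 5.5e-8 m.
Apply E = hc/λ: E = 3.612e-18 J.
Converting to eV: E = 22.54 eV ≈ 22.5 eV.

22.5 eV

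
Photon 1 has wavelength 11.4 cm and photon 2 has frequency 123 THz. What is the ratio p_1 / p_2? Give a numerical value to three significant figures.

2.14e-5

p_1 = 5.812e-33 kg·m/s (from wavelength = 11.4 cm, via p = h/λ).
p_2 = 2.719e-28 kg·m/s (from frequency = 123 THz, via p = hf/c).
Ratio = 5.812e-33 / 2.719e-28 = 2.14e-5.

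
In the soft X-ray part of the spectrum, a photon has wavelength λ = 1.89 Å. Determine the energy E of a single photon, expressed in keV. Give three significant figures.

Take h = 6.62607015 × 10^-34 J·s, c = 2.99792458 × 10^8 m/s, 1 eV = 1.602176634 × 10^-19 J.
Convert to SI: λ = 1.89 Å = 1.89 × 10^-10 m.
Since E = hc/λ for a photon, E = 1.051 × 10^-15 J.
Converting to keV: E = 6.560 keV ≈ 6.56 keV.

6.56 keV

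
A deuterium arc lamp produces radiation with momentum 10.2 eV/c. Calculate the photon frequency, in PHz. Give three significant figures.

(h = 6.62607015 × 10^-34 J·s, c = 2.99792458 × 10^8 m/s, 1 eV = 1.602176634 × 10^-19 J.)
Convert to SI: p = 10.2 eV/c = 5.4512 × 10^-27 kg·m/s.
The photon relation is f = pc/h, giving f = 2.466 × 10^15 Hz.
Converting to PHz: f = 2.466 PHz ≈ 2.47 PHz.

2.47 PHz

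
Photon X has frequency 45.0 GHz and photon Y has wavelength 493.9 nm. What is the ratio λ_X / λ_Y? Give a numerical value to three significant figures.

λ_X = 0.006662 m (from frequency = 45.0 GHz, via λ = c/f).
λ_Y = 4.939 × 10^-7 m (from wavelength = 493.9 nm, via λ given directly).
Ratio = 0.006662 / 4.939 × 10^-7 = 1.35 × 10^4.

1.35 × 10^4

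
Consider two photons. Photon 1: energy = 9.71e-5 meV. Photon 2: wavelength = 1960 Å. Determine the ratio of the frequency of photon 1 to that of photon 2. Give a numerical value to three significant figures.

f_1 = 2.348e7 Hz (from energy = 9.71e-5 meV, via f = E/h).
f_2 = 1.530e15 Hz (from wavelength = 1960 Å, via f = c/λ).
Ratio = 2.348e7 / 1.530e15 = 1.54e-8.

1.54e-8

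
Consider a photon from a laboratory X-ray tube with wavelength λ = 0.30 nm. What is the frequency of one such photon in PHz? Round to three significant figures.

999 PHz

Take c = 2.99792458e8 m/s.
First convert: λ = 0.30 nm = 3.0e-10 m.
The photon relation is f = c/λ, giving f = 9.993e17 Hz.
Converting to PHz: f = 999.3 PHz ≈ 999 PHz.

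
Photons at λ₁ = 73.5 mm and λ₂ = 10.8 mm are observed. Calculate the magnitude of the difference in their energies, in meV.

Using E = hc/λ: E₁ = 2.703 × 10^-24 J, E₂ = 1.839 × 10^-23 J.
|ΔE| = |2.703 × 10^-24 − 1.839 × 10^-23| = 1.57 × 10^-23 J = 0.0979 meV.

0.0979 meV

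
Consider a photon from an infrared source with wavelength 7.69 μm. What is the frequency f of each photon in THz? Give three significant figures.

Take c = 2.99792458 × 10^8 m/s.
Convert to SI: λ = 7.69 μm = 7.69 × 10^-6 m.
Apply f = c/λ: f = 3.898 × 10^13 Hz.
Converting to THz: f = 38.98 THz ≈ 39.0 THz.

39.0 THz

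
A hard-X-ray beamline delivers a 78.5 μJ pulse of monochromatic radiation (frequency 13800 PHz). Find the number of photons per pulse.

8.58·10^9 photons

Per-photon energy: E = 9.144·10^-15 J (from frequency = 13800 PHz).
N = E_total / E_photon = 7.85·10^-5 J / 9.144·10^-15 J = 8.58·10^9.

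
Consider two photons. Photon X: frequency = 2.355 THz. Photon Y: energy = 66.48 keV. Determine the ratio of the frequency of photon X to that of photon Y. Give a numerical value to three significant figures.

f_X = 2.355e12 Hz (from frequency = 2.355 THz, via f given directly).
f_Y = 1.607e19 Hz (from energy = 66.48 keV, via f = E/h).
Ratio = 2.355e12 / 1.607e19 = 1.47e-7.

1.47e-7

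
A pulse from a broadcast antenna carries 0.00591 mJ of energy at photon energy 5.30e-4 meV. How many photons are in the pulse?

Per-photon energy: E = 8.492e-26 J (from energy = 5.30e-4 meV).
N = E_total / E_photon = 5.91e-6 J / 8.492e-26 J = 6.96e19.

6.96e19 photons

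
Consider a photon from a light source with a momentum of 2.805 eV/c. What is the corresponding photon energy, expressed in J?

(c = 2.99792458 × 10^8 m/s, 1 eV = 1.602176634 × 10^-19 J.)
First convert: p = 2.805 eV/c = 1.4991 × 10^-27 kg·m/s.
Since E = pc for a photon, E = 4.494 × 10^-19 J.
So E ≈ 4.49 × 10^-19 J.

4.49 × 10^-19 J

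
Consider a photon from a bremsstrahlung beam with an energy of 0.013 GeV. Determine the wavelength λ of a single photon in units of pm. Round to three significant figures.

(h = 6.62607015 × 10^-34 J·s, c = 2.99792458 × 10^8 m/s, 1 eV = 1.602176634 × 10^-19 J.)
In SI units: E = 0.013 GeV = 2.0828 × 10^-12 J.
The photon relation is λ = hc/E, giving λ = 9.537 × 10^-14 m.
Converting to pm: λ = 0.09537 pm ≈ 0.0954 pm.

0.0954 pm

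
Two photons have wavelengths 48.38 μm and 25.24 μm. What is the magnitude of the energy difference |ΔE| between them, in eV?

Using E = hc/λ: E₁ = 4.1059e-21 J, E₂ = 7.8702e-21 J.
|ΔE| = |4.1059e-21 − 7.8702e-21| = 3.76e-21 J = 0.0235 eV.

0.0235 eV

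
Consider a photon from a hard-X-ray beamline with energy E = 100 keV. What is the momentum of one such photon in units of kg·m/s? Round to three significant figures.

5.34e-23 kg·m/s

Take c = 2.99792458e8 m/s, 1 eV = 1.602176634e-19 J.
In SI units: E = 100 keV = 1.6022e-14 J.
Apply p = E/c: p = 5.344e-23 kg·m/s.
So p ≈ 5.34e-23 kg·m/s.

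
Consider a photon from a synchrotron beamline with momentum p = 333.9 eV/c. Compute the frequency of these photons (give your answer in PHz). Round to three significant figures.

80.7 PHz

First convert: p = 333.9 eV/c = 1.7845 × 10^-25 kg·m/s.
Apply f = pc/h: f = 8.074 × 10^16 Hz.
Converting to PHz: f = 80.74 PHz ≈ 80.7 PHz.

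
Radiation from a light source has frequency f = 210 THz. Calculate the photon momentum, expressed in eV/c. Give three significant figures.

0.868 eV/c

Take h = 6.62607015e-34 J·s, c = 2.99792458e8 m/s, 1 eV = 1.602176634e-19 J.
First convert: f = 210 THz = 2.1e14 Hz.
For a photon p = hf/c, so p = 4.641e-28 kg·m/s.
Converting to eV/c: p = 0.8685 eV/c ≈ 0.868 eV/c.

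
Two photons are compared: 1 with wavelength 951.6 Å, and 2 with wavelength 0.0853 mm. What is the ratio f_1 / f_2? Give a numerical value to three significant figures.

896

f_1 = 3.150e15 Hz (from wavelength = 951.6 Å, via f = c/λ).
f_2 = 3.515e12 Hz (from wavelength = 0.0853 mm, via f = c/λ).
Ratio = 3.150e15 / 3.515e12 = 896.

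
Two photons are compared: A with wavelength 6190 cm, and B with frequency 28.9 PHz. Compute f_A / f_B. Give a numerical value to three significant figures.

f_A = 4.843 × 10^6 Hz (from wavelength = 6190 cm, via f = c/λ).
f_B = 2.890 × 10^16 Hz (from frequency = 28.9 PHz, via f given directly).
Ratio = 4.843 × 10^6 / 2.890 × 10^16 = 1.68 × 10^-10.

1.68 × 10^-10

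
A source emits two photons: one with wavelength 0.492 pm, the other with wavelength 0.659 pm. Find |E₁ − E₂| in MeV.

0.639 MeV

Using E = hc/λ: E₁ = 4.037 × 10^-13 J, E₂ = 3.014 × 10^-13 J.
|ΔE| = |4.037 × 10^-13 − 3.014 × 10^-13| = 1.02 × 10^-13 J = 0.639 MeV.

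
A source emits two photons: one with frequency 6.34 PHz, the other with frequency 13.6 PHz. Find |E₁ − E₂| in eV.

Using E = hf: E₁ = 4.201 × 10^-18 J, E₂ = 9.011 × 10^-18 J.
|ΔE| = |4.201 × 10^-18 − 9.011 × 10^-18| = 4.81 × 10^-18 J = 30.0 eV.

30.0 eV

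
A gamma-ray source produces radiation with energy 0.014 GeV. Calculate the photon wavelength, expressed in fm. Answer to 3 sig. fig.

First convert: E = 0.014 GeV = 2.2430e-12 J.
For a photon λ = hc/E, so λ = 8.856e-14 m.
Converting to fm: λ = 88.56 fm ≈ 88.6 fm.

88.6 fm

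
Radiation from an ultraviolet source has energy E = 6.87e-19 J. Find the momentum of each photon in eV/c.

4.29 eV/c

Take c = 2.99792458e8 m/s, 1 eV = 1.602176634e-19 J.
Apply p = E/c: p = 2.292e-27 kg·m/s.
Converting to eV/c: p = 4.288 eV/c ≈ 4.29 eV/c.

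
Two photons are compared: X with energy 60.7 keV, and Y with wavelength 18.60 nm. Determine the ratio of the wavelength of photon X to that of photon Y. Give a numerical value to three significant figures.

λ_X = 2.043 × 10^-11 m (from energy = 60.7 keV, via λ = hc/E).
λ_Y = 1.860 × 10^-8 m (from wavelength = 18.60 nm, via λ given directly).
Ratio = 2.043 × 10^-11 / 1.860 × 10^-8 = 1.10 × 10^-3.

1.10 × 10^-3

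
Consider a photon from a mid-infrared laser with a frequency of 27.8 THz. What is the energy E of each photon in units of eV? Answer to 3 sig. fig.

(h = 6.62607015e-34 J·s, 1 eV = 1.602176634e-19 J.)
First convert: f = 27.8 THz = 2.78e13 Hz.
Apply E = hf: E = 1.842e-20 J.
Converting to eV: E = 0.1150 eV ≈ 0.115 eV.

0.115 eV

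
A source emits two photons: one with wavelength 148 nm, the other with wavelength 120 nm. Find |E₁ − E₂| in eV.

Using E = hc/λ: E₁ = 1.342 × 10^-18 J, E₂ = 1.655 × 10^-18 J.
|ΔE| = |1.342 × 10^-18 − 1.655 × 10^-18| = 3.13 × 10^-19 J = 1.95 eV.

1.95 eV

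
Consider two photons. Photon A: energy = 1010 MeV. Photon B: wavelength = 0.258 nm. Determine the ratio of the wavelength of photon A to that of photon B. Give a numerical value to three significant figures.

4.76 × 10^-6

λ_A = 1.228 × 10^-15 m (from energy = 1010 MeV, via λ = hc/E).
λ_B = 2.580 × 10^-10 m (from wavelength = 0.258 nm, via λ given directly).
Ratio = 1.228 × 10^-15 / 2.580 × 10^-10 = 4.76 × 10^-6.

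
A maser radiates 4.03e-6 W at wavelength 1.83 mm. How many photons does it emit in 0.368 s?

Total energy: E_total = P·t = 4.03e-6 × 0.368 = 1.483e-6 J.
Per-photon energy: E = 1.085e-22 J.
N = E_total / E_photon = 1.37e16.

1.37e16 photons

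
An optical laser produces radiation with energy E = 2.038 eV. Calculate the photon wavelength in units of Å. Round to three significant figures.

6080 Å

Convert to SI: E = 2.038 eV = 3.2652 × 10^-19 J.
Apply λ = hc/E: λ = 6.084 × 10^-7 m.
Converting to Å: λ = 6084 Å ≈ 6080 Å.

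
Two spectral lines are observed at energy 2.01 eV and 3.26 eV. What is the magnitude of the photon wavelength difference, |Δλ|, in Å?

2370 Å

Using λ = hc/E: λ₁ = 6.168 × 10^-7 m, λ₂ = 3.803 × 10^-7 m.
|Δλ| = |6.168 × 10^-7 − 3.803 × 10^-7| = 2.37 × 10^-7 m = 2370 Å.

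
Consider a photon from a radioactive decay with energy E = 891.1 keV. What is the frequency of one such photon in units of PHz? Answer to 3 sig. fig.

2.15 × 10^5 PHz

Take h = 6.62607015 × 10^-34 J·s, 1 eV = 1.602176634 × 10^-19 J.
Convert to SI: E = 891.1 keV = 1.4277 × 10^-13 J.
Since f = E/h for a photon, f = 2.155 × 10^20 Hz.
Converting to PHz: f = 215500 PHz ≈ 2.15 × 10^5 PHz.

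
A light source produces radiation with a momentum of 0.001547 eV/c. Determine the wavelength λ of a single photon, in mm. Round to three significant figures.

First convert: p = 0.001547 eV/c = 8.2676·10^-31 kg·m/s.
Apply λ = h/p: λ = 8.014·10^-4 m.
Converting to mm: λ = 0.8014 mm ≈ 0.801 mm.

0.801 mm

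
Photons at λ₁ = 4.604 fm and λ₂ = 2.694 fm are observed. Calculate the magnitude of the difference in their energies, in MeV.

Using E = hc/λ: E₁ = 4.3146 × 10^-11 J, E₂ = 7.3736 × 10^-11 J.
|ΔE| = |4.3146 × 10^-11 − 7.3736 × 10^-11| = 3.06 × 10^-11 J = 191 MeV.

191 MeV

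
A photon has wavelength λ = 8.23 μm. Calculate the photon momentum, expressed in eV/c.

(h = 6.62607015e-34 J·s, c = 2.99792458e8 m/s, 1 eV = 1.602176634e-19 J.)
First convert: λ = 8.23 μm = 8.23e-6 m.
Since p = h/λ for a photon, p = 8.051e-29 kg·m/s.
Converting to eV/c: p = 0.1506 eV/c ≈ 0.151 eV/c.

0.151 eV/c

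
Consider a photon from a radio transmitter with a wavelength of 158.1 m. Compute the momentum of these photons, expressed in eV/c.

7.84 × 10^-9 eV/c

Take h = 6.62607015 × 10^-34 J·s, c = 2.99792458 × 10^8 m/s, 1 eV = 1.602176634 × 10^-19 J.
For a photon p = h/λ, so p = 4.191 × 10^-36 kg·m/s.
Converting to eV/c: p = 7.842 × 10^-9 eV/c ≈ 7.84 × 10^-9 eV/c.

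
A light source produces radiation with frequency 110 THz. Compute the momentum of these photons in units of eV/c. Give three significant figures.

0.455 eV/c

Convert to SI: f = 110 THz = 1.1·10^14 Hz.
The photon relation is p = hf/c, giving p = 2.431·10^-28 kg·m/s.
Converting to eV/c: p = 0.4549 eV/c ≈ 0.455 eV/c.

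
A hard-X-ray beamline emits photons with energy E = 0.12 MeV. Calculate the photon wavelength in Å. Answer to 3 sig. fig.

(h = 6.62607015 × 10^-34 J·s, c = 2.99792458 × 10^8 m/s, 1 eV = 1.602176634 × 10^-19 J.)
Convert to SI: E = 0.12 MeV = 1.9226 × 10^-14 J.
The photon relation is λ = hc/E, giving λ = 1.033 × 10^-11 m.
Converting to Å: λ = 0.1033 Å ≈ 0.103 Å.

0.103 Å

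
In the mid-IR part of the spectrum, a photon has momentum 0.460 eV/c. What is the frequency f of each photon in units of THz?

In SI units: p = 0.460 eV/c = 2.4584e-28 kg·m/s.
Since f = pc/h for a photon, f = 1.112e14 Hz.
Converting to THz: f = 111.2 THz ≈ 111 THz.

111 THz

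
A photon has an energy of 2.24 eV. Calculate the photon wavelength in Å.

In SI units: E = 2.24 eV = 3.5889 × 10^-19 J.
For a photon λ = hc/E, so λ = 5.535 × 10^-7 m.
Converting to Å: λ = 5535 Å ≈ 5540 Å.

5540 Å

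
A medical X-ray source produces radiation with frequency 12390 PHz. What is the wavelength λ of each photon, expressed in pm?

24.2 pm

Take c = 2.99792458e8 m/s.
In SI units: f = 12390 PHz = 1.239e19 Hz.
Since λ = c/f for a photon, λ = 2.420e-11 m.
Converting to pm: λ = 24.20 pm ≈ 24.2 pm.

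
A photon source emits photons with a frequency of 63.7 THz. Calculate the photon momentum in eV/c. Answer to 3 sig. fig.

0.263 eV/c

(h = 6.62607015e-34 J·s, c = 2.99792458e8 m/s, 1 eV = 1.602176634e-19 J.)
In SI units: f = 63.7 THz = 6.37e13 Hz.
Since p = hf/c for a photon, p = 1.408e-28 kg·m/s.
Converting to eV/c: p = 0.2634 eV/c ≈ 0.263 eV/c.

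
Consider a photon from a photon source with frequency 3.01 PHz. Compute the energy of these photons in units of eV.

12.4 eV

In SI units: f = 3.01 PHz = 3.01e15 Hz.
Since E = hf for a photon, E = 1.994e-18 J.
Converting to eV: E = 12.45 eV ≈ 12.4 eV.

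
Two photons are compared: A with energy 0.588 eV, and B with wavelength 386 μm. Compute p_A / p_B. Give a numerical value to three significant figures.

183

p_A = 3.142 × 10^-28 kg·m/s (from energy = 0.588 eV, via p = E/c).
p_B = 1.717 × 10^-30 kg·m/s (from wavelength = 386 μm, via p = h/λ).
Ratio = 3.142 × 10^-28 / 1.717 × 10^-30 = 183.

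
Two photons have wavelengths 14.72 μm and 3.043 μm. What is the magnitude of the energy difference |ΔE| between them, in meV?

323 meV

Using E = hc/λ: E₁ = 1.3495·10^-20 J, E₂ = 6.5279·10^-20 J.
|ΔE| = |1.3495·10^-20 − 6.5279·10^-20| = 5.18·10^-20 J = 323 meV.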